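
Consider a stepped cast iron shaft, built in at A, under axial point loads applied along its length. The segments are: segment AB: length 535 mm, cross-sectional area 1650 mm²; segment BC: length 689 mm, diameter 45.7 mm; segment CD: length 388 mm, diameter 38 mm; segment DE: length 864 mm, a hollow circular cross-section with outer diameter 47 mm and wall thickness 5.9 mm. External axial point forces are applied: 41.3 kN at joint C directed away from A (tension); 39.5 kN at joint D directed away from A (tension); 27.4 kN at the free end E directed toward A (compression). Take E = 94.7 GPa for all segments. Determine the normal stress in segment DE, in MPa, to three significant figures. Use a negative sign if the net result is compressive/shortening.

-36.0 MPa

Internal axial forces (sectioning from the free end, tension +): N_DE = -27.4 kN, N_CD = 12.1 kN, N_BC = 53.4 kN, N_AB = 53.4 kN.
A_DE = 761.8 mm².
σ_DE = N_DE/A_DE = -27400/761.8 = -35.97 MPa.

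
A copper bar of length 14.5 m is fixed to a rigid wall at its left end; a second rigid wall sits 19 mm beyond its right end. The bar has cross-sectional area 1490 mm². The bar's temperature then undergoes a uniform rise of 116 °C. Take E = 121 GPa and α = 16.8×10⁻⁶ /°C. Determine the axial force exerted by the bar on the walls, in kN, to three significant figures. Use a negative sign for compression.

Free thermal expansion αLΔT = 16.8e-6 · 14500 · 116 = 28.26 mm.
The walls engage after the gap closes; constrained expansion = 28.26 − 19 = 9.258 mm.
The walls impose strain ε = −(9.258)/14500 = -6.3846e-04; σ = Eε = 121000 · -6.3846e-04 = -77.25 MPa.
Wall reaction R = σ·A = -77.25·1490 = -115100 N = -115.1 kN.

-115 kN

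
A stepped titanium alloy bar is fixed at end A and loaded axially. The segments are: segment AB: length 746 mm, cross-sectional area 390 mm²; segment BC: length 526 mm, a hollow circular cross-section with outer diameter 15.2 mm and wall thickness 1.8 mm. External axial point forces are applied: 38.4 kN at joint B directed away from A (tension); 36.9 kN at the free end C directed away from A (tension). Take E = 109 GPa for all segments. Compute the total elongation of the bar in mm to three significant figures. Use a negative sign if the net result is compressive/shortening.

3.67 mm

Internal axial forces (sectioning from the free end, tension +): N_BC = 36.9 kN, N_AB = 75.3 kN.
A_BC = 75.78 mm².
δ_AB = 75300·746/(390·109000) = 1.321 mm
δ_BC = 36900·526/(75.78·109000) = 2.35 mm
δ = Σδ_i = 3.671 mm.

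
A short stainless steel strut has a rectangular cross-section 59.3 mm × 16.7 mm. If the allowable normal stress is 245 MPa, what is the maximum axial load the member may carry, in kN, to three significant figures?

A = 990.3 mm².
P_max = σ_allow · A = 245 · 990.3 = 242600 N = 242.6 kN.

243 kN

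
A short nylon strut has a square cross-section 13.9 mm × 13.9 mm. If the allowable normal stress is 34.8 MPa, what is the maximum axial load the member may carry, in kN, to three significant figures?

A = 193.2 mm².
P_max = σ_allow · A = 34.8 · 193.2 = 6724 N = 6.724 kN.

6.72 kN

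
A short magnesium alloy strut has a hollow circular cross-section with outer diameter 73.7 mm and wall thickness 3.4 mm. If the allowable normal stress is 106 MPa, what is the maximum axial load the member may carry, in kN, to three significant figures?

79.6 kN

A = 750.9 mm².
P_max = σ_allow · A = 106 · 750.9 = 79600 N = 79.6 kN.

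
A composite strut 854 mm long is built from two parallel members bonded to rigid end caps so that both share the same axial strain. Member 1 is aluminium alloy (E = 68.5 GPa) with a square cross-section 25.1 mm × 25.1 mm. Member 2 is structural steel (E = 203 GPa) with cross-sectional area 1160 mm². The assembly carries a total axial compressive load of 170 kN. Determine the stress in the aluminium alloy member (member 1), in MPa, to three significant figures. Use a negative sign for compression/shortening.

-41.8 MPa

A_1 = 630 mm².
Equal strain + equilibrium ⇒ each member carries load in proportion to AE: A₁E₁ = 43160000 N, A₂E₂ = 235500000 N, ΣAE = 278600000 N.
σ₁ = P·E₁/ΣAE = -170000·68500/278600000 = -41.79 MPa.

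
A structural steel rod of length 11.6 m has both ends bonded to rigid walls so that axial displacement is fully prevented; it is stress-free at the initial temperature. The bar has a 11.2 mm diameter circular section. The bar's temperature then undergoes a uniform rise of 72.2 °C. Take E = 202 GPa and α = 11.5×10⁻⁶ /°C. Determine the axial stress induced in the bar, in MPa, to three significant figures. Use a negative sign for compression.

Free thermal expansion αLΔT = 11.5e-6 · 11600 · 72.2 = 9.631 mm.
The walls impose strain ε = −(9.631)/11600 = -8.3030e-04; σ = Eε = 202000 · -8.3030e-04 = -167.7 MPa.

-168 MPa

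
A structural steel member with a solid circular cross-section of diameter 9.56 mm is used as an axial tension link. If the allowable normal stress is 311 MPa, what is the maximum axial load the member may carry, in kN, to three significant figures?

A = 71.78 mm².
P_max = σ_allow · A = 311 · 71.78 = 22320 N = 22.32 kN.

22.3 kN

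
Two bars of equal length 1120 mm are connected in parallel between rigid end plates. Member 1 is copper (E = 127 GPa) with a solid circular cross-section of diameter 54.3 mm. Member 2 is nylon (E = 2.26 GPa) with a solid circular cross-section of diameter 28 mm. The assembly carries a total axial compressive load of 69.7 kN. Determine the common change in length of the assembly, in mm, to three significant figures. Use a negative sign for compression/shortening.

-0.264 mm

A_1 = 2316 mm².
A_2 = 615.8 mm².
Equal strain + equilibrium ⇒ each member carries load in proportion to AE: A₁E₁ = 294100000 N, A₂E₂ = 1392000 N, ΣAE = 295500000 N.
δ = PL/ΣAE = -69700·1120/295500000 = -0.2642 mm.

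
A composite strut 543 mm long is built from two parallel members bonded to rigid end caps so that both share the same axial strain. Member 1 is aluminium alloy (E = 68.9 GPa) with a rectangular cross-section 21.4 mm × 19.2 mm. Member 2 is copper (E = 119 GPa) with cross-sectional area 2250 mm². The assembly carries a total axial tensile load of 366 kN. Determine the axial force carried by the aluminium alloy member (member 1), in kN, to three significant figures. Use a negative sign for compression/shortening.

35.0 kN

A_1 = 410.9 mm².
Equal strain + equilibrium ⇒ each member carries load in proportion to AE: A₁E₁ = 28310000 N, A₂E₂ = 267800000 N, ΣAE = 296100000 N.
F₁ = P·A₁E₁/ΣAE = 366000·28310000/296100000 = 35000 N.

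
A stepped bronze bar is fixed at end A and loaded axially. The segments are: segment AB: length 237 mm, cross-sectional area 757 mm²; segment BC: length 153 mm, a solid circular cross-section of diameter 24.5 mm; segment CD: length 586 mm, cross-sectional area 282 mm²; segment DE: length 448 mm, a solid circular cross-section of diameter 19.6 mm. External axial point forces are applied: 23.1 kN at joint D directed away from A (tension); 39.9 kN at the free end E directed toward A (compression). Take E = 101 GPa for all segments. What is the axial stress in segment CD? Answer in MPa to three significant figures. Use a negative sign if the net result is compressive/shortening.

-59.6 MPa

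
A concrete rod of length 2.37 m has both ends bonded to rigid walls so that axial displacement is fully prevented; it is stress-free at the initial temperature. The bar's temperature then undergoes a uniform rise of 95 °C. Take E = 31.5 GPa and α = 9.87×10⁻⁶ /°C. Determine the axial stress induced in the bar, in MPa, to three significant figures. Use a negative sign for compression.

-29.5 MPa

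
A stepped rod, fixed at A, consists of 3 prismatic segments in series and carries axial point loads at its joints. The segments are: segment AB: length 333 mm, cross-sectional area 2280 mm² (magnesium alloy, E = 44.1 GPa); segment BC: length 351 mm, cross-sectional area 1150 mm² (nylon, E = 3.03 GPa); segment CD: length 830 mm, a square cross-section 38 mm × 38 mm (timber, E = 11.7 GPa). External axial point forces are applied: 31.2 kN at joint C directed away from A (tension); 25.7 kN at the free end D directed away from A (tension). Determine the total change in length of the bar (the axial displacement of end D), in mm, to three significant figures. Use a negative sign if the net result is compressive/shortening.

Internal axial forces (sectioning from the free end, tension +): N_CD = 25.7 kN, N_BC = 56.9 kN, N_AB = 56.9 kN.
A_CD = 1444 mm².
δ_AB = 56900·333/(2280·44100) = 0.1884 mm
δ_BC = 56900·351/(1150·3030) = 5.732 mm
δ_CD = 25700·830/(1444·11700) = 1.263 mm
δ = Σδ_i = 7.183 mm.

7.18 mm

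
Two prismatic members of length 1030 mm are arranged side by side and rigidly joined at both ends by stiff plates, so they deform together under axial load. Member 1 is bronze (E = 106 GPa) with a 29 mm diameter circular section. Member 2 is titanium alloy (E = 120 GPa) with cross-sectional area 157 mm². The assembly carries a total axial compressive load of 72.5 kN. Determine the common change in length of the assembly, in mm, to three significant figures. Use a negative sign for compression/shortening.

A_1 = 660.5 mm².
Equal strain + equilibrium ⇒ each member carries load in proportion to AE: A₁E₁ = 70020000 N, A₂E₂ = 18840000 N, ΣAE = 88860000 N.
δ = PL/ΣAE = -72500·1030/88860000 = -0.8404 mm.

-0.840 mm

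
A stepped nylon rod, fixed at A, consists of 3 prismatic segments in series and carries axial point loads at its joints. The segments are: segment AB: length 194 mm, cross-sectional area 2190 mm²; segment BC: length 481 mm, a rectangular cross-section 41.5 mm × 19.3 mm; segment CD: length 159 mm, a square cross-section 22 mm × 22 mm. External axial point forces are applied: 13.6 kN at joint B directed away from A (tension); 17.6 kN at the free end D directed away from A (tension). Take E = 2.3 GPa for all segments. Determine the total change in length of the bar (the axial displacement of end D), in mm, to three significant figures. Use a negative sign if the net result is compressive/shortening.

8.31 mm

Internal axial forces (sectioning from the free end, tension +): N_CD = 17.6 kN, N_BC = 17.6 kN, N_AB = 31.2 kN.
A_BC = 801 mm².
A_CD = 484 mm².
δ_AB = 31200·194/(2190·2300) = 1.202 mm
δ_BC = 17600·481/(801·2300) = 4.595 mm
δ_CD = 17600·159/(484·2300) = 2.514 mm
δ = Σδ_i = 8.311 mm.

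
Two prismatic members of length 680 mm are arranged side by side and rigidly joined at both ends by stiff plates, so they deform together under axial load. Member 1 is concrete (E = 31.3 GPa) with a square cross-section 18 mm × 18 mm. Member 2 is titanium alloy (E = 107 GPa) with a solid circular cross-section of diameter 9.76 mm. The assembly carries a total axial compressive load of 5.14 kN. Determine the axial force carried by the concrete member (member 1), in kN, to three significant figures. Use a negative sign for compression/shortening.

A_1 = 324 mm².
A_2 = 74.82 mm².
Equal strain + equilibrium ⇒ each member carries load in proportion to AE: A₁E₁ = 10140000 N, A₂E₂ = 8005000 N, ΣAE = 18150000 N.
F₁ = P·A₁E₁/ΣAE = -5140·10140000/18150000 = -2873 N.

-2.87 kN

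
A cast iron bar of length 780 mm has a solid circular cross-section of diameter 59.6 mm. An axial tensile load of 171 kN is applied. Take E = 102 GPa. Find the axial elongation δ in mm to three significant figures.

0.469 mm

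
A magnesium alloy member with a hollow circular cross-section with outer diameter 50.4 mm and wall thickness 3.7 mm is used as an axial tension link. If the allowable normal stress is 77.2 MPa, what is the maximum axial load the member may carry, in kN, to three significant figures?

A = 542.8 mm².
P_max = σ_allow · A = 77.2 · 542.8 = 41910 N = 41.91 kN.

41.9 kN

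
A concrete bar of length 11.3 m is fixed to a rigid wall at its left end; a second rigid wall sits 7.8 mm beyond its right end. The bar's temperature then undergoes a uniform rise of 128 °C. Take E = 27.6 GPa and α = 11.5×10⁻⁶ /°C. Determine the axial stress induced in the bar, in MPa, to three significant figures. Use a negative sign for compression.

-21.6 MPa

Free thermal expansion αLΔT = 11.5e-6 · 11300 · 128 = 16.63 mm.
The walls engage after the gap closes; constrained expansion = 16.63 − 7.8 = 8.834 mm.
The walls impose strain ε = −(8.834)/11300 = -7.8173e-04; σ = Eε = 27600 · -7.8173e-04 = -21.58 MPa.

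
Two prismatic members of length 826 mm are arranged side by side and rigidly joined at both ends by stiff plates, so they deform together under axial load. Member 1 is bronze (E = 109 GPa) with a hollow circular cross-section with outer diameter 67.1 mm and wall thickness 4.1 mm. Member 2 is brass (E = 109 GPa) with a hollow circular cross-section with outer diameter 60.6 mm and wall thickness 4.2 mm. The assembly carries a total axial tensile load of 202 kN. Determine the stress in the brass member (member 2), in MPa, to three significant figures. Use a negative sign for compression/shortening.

A_1 = 811.5 mm².
A_2 = 744.2 mm².
Equal strain + equilibrium ⇒ each member carries load in proportion to AE: A₁E₁ = 88450000 N, A₂E₂ = 81120000 N, ΣAE = 169600000 N.
σ₂ = P·E₂/ΣAE = 202000·109000/169600000 = 129.8 MPa.

130 MPa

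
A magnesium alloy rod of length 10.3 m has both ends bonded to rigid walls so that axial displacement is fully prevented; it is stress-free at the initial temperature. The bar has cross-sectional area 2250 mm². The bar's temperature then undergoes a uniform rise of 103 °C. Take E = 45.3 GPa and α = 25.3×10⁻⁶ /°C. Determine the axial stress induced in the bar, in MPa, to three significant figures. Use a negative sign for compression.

Free thermal expansion αLΔT = 25.3e-6 · 10300 · 103 = 26.84 mm.
The walls impose strain ε = −(26.84)/10300 = -2.6059e-03; σ = Eε = 45300 · -2.6059e-03 = -118 MPa.

-118 MPa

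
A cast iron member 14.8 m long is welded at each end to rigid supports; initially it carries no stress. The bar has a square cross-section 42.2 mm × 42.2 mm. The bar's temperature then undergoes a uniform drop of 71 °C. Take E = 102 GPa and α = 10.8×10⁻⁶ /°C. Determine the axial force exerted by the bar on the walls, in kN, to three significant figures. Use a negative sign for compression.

139 kN

Free thermal expansion αLΔT = 10.8e-6 · 14800 · -71 = -11.35 mm.
The walls impose strain ε = −(-11.35)/14800 = 7.6680e-04; σ = Eε = 102000 · 7.6680e-04 = 78.21 MPa.
Wall reaction R = σ·A = 78.21·1781 = 139300 N = 139.3 kN.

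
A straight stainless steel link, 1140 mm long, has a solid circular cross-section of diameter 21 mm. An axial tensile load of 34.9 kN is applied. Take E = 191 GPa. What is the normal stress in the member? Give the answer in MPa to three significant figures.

101 MPa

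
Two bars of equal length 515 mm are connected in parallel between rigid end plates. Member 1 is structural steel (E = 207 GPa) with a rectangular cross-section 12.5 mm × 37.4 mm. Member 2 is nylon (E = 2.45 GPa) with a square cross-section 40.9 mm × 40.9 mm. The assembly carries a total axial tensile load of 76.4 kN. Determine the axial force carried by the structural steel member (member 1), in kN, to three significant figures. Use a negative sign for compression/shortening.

A_1 = 467.5 mm².
A_2 = 1673 mm².
Equal strain + equilibrium ⇒ each member carries load in proportion to AE: A₁E₁ = 96770000 N, A₂E₂ = 4098000 N, ΣAE = 100900000 N.
F₁ = P·A₁E₁/ΣAE = 76400·96770000/100900000 = 73300 N.

73.3 kN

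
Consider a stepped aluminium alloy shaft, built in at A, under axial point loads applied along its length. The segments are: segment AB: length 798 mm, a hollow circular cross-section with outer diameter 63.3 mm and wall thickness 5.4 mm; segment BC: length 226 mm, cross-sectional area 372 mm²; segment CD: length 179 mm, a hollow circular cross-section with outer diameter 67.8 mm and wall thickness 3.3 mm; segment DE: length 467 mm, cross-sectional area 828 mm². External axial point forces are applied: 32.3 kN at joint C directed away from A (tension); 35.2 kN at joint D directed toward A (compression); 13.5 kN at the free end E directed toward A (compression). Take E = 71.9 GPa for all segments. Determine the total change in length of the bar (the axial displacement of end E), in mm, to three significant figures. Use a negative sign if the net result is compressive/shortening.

-0.611 mm

Internal axial forces (sectioning from the free end, tension +): N_DE = -13.5 kN, N_CD = -48.7 kN, N_BC = -16.4 kN, N_AB = -16.4 kN.
A_AB = 982.3 mm².
A_CD = 668.7 mm².
δ_AB = -16400·798/(982.3·71900) = -0.1853 mm
δ_BC = -16400·226/(372·71900) = -0.1386 mm
δ_CD = -48700·179/(668.7·71900) = -0.1813 mm
δ_DE = -13500·467/(828·71900) = -0.1059 mm
δ = Σδ_i = -0.6111 mm.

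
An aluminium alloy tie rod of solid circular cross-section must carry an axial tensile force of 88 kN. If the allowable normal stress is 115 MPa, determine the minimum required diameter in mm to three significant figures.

Required area A ≥ P/σ_allow = 88000/115 = 765.2 mm².
For a solid circular section, d ≥ √(4A/π) = 31.21 mm.

31.2 mm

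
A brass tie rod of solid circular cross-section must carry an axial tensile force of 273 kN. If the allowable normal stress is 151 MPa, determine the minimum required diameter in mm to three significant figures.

Required area A ≥ P/σ_allow = 273000/151 = 1808 mm².
For a solid circular section, d ≥ √(4A/π) = 47.98 mm.

48.0 mm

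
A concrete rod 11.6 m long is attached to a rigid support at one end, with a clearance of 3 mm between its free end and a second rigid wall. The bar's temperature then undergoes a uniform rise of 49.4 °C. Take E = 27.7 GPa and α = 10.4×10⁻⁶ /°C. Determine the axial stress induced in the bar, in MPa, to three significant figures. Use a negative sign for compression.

Free thermal expansion αLΔT = 10.4e-6 · 11600 · 49.4 = 5.96 mm.
The walls engage after the gap closes; constrained expansion = 5.96 − 3 = 2.96 mm.
The walls impose strain ε = −(2.96)/11600 = -2.5514e-04; σ = Eε = 27700 · -2.5514e-04 = -7.067 MPa.

-7.07 MPa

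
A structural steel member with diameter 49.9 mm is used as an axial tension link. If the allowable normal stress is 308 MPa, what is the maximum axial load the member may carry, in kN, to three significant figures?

602 kN

A = 1956 mm².
P_max = σ_allow · A = 308 · 1956 = 602300 N = 602.3 kN.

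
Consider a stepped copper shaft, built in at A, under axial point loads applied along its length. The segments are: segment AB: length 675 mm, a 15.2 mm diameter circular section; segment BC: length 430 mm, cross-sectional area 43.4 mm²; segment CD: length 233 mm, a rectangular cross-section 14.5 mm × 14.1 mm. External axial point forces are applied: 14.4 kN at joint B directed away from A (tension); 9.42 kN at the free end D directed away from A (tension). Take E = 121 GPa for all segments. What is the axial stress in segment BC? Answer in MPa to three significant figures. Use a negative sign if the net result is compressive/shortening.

Internal axial forces (sectioning from the free end, tension +): N_CD = 9.42 kN, N_BC = 9.42 kN, N_AB = 23.82 kN.
σ_BC = N_BC/A_BC = 9420/43.4 = 217.1 MPa.

217 MPa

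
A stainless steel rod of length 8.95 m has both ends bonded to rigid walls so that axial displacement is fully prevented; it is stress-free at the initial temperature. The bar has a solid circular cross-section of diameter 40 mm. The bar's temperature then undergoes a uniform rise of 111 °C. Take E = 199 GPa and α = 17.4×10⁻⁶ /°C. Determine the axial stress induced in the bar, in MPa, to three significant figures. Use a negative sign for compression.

-384 MPa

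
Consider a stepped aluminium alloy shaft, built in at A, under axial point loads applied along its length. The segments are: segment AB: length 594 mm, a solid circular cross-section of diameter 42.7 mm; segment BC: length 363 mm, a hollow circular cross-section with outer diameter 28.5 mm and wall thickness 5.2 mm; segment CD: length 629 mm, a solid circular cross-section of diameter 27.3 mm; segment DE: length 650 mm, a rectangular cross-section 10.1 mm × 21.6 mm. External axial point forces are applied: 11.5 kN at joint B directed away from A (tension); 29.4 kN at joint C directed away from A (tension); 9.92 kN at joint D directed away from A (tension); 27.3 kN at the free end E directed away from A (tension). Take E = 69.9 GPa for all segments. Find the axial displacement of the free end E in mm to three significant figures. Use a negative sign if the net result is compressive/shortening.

Internal axial forces (sectioning from the free end, tension +): N_DE = 27.3 kN, N_CD = 37.22 kN, N_BC = 66.62 kN, N_AB = 78.12 kN.
A_AB = 1432 mm².
A_BC = 380.6 mm².
A_CD = 585.3 mm².
A_DE = 218.2 mm².
δ_AB = 78120·594/(1432·69900) = 0.4636 mm
δ_BC = 66620·363/(380.6·69900) = 0.9089 mm
δ_CD = 37220·629/(585.3·69900) = 0.5722 mm
δ_DE = 27300·650/(218.2·69900) = 1.164 mm
δ = Σδ_i = 3.108 mm.

3.11 mm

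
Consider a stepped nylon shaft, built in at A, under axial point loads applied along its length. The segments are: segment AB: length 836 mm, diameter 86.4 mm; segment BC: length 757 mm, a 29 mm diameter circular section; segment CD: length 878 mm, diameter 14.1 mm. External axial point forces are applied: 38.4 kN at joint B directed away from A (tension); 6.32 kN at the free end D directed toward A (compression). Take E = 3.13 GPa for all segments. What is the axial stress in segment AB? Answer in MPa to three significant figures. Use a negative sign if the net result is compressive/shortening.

5.47 MPa

Internal axial forces (sectioning from the free end, tension +): N_CD = -6.32 kN, N_BC = -6.32 kN, N_AB = 32.08 kN.
A_AB = 5863 mm².
σ_AB = N_AB/A_AB = 32080/5863 = 5.472 MPa.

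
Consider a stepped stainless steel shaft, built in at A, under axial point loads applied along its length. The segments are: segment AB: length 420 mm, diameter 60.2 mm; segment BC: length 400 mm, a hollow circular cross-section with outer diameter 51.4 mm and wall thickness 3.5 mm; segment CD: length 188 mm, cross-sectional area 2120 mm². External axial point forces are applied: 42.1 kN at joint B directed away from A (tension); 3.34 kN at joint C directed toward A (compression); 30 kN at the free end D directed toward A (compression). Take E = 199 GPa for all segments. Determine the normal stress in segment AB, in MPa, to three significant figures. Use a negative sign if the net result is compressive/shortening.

3.08 MPa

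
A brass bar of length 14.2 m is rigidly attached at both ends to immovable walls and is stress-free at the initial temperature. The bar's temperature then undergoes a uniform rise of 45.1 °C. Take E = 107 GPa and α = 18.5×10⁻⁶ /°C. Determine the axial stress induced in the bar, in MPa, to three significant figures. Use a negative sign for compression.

Free thermal expansion αLΔT = 18.5e-6 · 14200 · 45.1 = 11.85 mm.
The walls impose strain ε = −(11.85)/14200 = -8.3435e-04; σ = Eε = 107000 · -8.3435e-04 = -89.28 MPa.

-89.3 MPa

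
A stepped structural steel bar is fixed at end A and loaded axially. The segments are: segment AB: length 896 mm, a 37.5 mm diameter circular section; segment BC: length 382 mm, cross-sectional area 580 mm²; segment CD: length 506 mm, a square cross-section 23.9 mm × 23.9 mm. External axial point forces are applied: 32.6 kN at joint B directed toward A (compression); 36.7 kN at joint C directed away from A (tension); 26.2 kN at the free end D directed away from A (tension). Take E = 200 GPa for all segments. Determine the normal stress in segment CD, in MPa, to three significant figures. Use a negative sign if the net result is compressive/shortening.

Internal axial forces (sectioning from the free end, tension +): N_CD = 26.2 kN, N_BC = 62.9 kN, N_AB = 30.3 kN.
A_CD = 571.2 mm².
σ_CD = N_CD/A_CD = 26200/571.2 = 45.87 MPa.

45.9 MPa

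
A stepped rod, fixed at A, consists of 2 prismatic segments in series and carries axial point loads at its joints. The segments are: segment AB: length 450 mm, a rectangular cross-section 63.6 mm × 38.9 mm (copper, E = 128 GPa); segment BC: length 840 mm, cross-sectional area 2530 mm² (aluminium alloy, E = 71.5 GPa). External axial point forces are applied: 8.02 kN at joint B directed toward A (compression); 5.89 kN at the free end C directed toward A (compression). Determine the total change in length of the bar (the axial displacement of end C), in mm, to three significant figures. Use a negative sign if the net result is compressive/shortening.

-0.0471 mm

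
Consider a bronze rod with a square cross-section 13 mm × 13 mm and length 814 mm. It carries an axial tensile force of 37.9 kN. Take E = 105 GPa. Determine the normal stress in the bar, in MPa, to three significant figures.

A = 169 mm².
σ = N/A = 37900/169 = 224.3 MPa.

224 MPa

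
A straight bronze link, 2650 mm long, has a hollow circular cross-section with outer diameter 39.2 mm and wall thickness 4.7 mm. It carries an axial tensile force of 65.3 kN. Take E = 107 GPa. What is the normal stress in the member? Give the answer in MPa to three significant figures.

128 MPa

A = 509.4 mm².
σ = N/A = 65300/509.4 = 128.2 MPa.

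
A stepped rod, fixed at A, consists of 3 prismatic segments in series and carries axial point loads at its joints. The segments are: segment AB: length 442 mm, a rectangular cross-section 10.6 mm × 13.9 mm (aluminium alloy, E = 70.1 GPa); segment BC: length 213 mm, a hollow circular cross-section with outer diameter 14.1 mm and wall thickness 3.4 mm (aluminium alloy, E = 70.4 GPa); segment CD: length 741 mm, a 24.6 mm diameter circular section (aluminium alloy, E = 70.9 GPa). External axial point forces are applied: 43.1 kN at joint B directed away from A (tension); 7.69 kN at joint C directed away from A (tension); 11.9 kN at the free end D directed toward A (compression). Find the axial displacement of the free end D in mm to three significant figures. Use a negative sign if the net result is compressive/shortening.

1.29 mm

Internal axial forces (sectioning from the free end, tension +): N_CD = -11.9 kN, N_BC = -4.21 kN, N_AB = 38.89 kN.
A_AB = 147.3 mm².
A_BC = 114.3 mm².
A_CD = 475.3 mm².
δ_AB = 38890·442/(147.3·70100) = 1.664 mm
δ_BC = -4210·213/(114.3·70400) = -0.1114 mm
δ_CD = -11900·741/(475.3·70900) = -0.2617 mm
δ = Σδ_i = 1.291 mm.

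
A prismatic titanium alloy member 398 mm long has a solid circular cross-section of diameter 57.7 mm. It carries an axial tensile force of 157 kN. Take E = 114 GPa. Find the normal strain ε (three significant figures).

5.27e-04

A = 2615 mm².
σ = N/A = 60.04 MPa; ε = σ/E = 60.04/114000 = 5.267e-04.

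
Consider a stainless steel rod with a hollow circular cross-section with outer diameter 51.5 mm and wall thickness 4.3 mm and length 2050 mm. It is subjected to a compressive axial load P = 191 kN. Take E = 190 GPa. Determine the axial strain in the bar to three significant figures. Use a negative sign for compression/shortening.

A = 637.6 mm².
σ = N/A = -299.6 MPa; ε = σ/E = -299.6/190000 = -1.577e-03.

-0.00158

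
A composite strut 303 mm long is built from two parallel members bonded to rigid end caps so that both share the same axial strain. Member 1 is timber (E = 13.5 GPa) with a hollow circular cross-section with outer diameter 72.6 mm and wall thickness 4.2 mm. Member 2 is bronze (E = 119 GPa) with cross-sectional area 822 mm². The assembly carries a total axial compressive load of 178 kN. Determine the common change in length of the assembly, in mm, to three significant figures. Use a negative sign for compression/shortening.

-0.490 mm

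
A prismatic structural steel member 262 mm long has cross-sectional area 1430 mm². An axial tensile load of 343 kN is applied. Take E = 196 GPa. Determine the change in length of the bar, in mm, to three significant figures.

δ_mech = NL/(AE) = 343000·262/(1430·196000) = 0.3206 mm.

0.321 mm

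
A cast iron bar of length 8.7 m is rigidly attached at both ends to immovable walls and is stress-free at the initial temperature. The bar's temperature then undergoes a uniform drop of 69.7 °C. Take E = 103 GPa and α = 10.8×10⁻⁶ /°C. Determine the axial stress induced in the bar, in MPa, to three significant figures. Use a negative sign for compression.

Free thermal expansion αLΔT = 10.8e-6 · 8700 · -69.7 = -6.549 mm.
The walls impose strain ε = −(-6.549)/8700 = 7.5276e-04; σ = Eε = 103000 · 7.5276e-04 = 77.53 MPa.

77.5 MPa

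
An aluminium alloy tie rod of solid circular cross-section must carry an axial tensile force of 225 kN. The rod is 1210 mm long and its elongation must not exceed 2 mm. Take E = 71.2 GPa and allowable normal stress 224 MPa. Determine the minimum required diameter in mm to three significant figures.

49.3 mm

Required area A ≥ P/σ_allow = 225000/224 = 1004 mm².
For a solid circular section, d ≥ √(4A/π) = 35.76 mm.
Elongation limit: A ≥ PL/(Eδ_allow) = 225000·1210/(71200·2) = 1912 mm² ⇒ d ≥ 49.34 mm.
The elongation limit governs.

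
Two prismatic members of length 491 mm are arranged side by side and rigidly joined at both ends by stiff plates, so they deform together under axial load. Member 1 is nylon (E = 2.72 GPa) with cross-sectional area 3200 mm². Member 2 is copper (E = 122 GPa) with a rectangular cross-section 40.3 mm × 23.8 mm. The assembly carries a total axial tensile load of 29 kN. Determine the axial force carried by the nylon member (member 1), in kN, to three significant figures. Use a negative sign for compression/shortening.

A_2 = 959.1 mm².
Equal strain + equilibrium ⇒ each member carries load in proportion to AE: A₁E₁ = 8704000 N, A₂E₂ = 117000000 N, ΣAE = 125700000 N.
F₁ = P·A₁E₁/ΣAE = 29000·8704000/125700000 = 2008 N.

2.01 kN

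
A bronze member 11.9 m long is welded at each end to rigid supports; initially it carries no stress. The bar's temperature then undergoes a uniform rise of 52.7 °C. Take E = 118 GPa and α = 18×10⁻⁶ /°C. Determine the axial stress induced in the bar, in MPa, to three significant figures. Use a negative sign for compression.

-112 MPa

Free thermal expansion αLΔT = 18e-6 · 11900 · 52.7 = 11.29 mm.
The walls impose strain ε = −(11.29)/11900 = -9.4860e-04; σ = Eε = 118000 · -9.4860e-04 = -111.9 MPa.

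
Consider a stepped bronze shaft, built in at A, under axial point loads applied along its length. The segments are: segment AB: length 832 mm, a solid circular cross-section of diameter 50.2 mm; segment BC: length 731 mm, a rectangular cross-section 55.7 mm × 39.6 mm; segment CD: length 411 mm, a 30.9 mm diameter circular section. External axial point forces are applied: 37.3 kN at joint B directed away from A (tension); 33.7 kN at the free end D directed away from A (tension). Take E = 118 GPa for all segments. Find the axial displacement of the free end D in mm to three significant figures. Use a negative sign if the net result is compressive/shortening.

0.504 mm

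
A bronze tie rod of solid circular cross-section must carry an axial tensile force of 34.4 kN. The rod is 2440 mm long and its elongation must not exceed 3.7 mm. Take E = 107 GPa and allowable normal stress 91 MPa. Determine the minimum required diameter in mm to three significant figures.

Required area A ≥ P/σ_allow = 34400/91 = 378 mm².
For a solid circular section, d ≥ √(4A/π) = 21.94 mm.
Elongation limit: A ≥ PL/(Eδ_allow) = 34400·2440/(107000·3.7) = 212 mm² ⇒ d ≥ 16.43 mm.
The stress limit governs.

21.9 mm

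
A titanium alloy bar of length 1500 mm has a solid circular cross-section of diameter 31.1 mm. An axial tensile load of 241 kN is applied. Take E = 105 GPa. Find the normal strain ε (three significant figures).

0.00302

A = 759.6 mm².
σ = N/A = 317.3 MPa; ε = σ/E = 317.3/105000 = 3.021e-03.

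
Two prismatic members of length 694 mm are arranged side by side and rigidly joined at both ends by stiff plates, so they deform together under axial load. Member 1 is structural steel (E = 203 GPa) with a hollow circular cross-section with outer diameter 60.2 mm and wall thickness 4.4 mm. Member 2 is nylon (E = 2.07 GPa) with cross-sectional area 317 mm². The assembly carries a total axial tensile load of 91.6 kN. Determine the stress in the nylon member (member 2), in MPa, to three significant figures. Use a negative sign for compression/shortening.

1.21 MPa

A_1 = 771.3 mm².
Equal strain + equilibrium ⇒ each member carries load in proportion to AE: A₁E₁ = 156600000 N, A₂E₂ = 656200 N, ΣAE = 157200000 N.
σ₂ = P·E₂/ΣAE = 91600·2070/157200000 = 1.206 MPa.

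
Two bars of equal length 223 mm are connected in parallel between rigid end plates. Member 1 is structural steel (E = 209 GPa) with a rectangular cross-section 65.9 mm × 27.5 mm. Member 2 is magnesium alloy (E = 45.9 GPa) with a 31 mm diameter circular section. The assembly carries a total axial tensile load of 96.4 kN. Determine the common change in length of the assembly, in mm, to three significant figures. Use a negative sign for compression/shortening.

A_1 = 1812 mm².
A_2 = 754.8 mm².
Equal strain + equilibrium ⇒ each member carries load in proportion to AE: A₁E₁ = 378800000 N, A₂E₂ = 34640000 N, ΣAE = 413400000 N.
δ = PL/ΣAE = 96400·223/413400000 = 0.052 mm.

0.0520 mm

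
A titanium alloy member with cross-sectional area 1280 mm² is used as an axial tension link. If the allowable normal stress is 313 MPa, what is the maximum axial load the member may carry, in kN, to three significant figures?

401 kN

P_max = σ_allow · A = 313 · 1280 = 400600 N = 400.6 kN.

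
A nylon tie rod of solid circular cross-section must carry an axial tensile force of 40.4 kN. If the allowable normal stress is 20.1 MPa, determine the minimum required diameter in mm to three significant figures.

50.6 mm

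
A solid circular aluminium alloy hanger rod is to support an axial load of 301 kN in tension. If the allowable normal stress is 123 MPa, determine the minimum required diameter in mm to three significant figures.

55.8 mm

Required area A ≥ P/σ_allow = 301000/123 = 2447 mm².
For a solid circular section, d ≥ √(4A/π) = 55.82 mm.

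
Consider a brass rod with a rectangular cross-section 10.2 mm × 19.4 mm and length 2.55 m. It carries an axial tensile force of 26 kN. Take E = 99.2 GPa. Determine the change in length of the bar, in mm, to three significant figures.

3.38 mm

A = 197.9 mm².
δ_mech = NL/(AE) = 26000·2550/(197.9·99200) = 3.378 mm.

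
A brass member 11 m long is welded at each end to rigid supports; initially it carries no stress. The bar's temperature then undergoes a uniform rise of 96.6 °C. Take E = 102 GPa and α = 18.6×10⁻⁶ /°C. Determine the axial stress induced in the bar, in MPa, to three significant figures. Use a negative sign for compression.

Free thermal expansion αLΔT = 18.6e-6 · 11000 · 96.6 = 19.76 mm.
The walls impose strain ε = −(19.76)/11000 = -1.7968e-03; σ = Eε = 102000 · -1.7968e-03 = -183.3 MPa.

-183 MPa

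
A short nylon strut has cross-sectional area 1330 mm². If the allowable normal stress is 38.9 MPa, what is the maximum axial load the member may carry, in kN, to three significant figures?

51.7 kN

P_max = σ_allow · A = 38.9 · 1330 = 51740 N = 51.74 kN.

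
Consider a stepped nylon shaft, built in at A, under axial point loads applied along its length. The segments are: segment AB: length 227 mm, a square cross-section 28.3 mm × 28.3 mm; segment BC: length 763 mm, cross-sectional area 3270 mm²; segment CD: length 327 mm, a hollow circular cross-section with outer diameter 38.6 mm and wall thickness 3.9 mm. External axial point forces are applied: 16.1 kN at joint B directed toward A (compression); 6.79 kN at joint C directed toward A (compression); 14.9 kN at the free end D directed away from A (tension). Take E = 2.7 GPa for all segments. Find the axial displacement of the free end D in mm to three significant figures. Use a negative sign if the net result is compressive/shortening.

4.11 mm

Internal axial forces (sectioning from the free end, tension +): N_CD = 14.9 kN, N_BC = 8.11 kN, N_AB = -7.99 kN.
A_AB = 800.9 mm².
A_CD = 425.2 mm².
δ_AB = -7990·227/(800.9·2700) = -0.8388 mm
δ_BC = 8110·763/(3270·2700) = 0.7009 mm
δ_CD = 14900·327/(425.2·2700) = 4.244 mm
δ = Σδ_i = 4.107 mm.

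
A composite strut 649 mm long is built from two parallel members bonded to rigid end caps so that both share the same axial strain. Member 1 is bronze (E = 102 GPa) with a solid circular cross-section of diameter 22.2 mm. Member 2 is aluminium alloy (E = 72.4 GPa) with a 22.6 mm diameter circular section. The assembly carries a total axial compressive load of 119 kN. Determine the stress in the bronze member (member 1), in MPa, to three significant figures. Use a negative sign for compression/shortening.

-177 MPa

A_1 = 387.1 mm².
A_2 = 401.1 mm².
Equal strain + equilibrium ⇒ each member carries load in proportion to AE: A₁E₁ = 39480000 N, A₂E₂ = 29040000 N, ΣAE = 68520000 N.
σ₁ = P·E₁/ΣAE = -119000·102000/68520000 = -177.1 MPa.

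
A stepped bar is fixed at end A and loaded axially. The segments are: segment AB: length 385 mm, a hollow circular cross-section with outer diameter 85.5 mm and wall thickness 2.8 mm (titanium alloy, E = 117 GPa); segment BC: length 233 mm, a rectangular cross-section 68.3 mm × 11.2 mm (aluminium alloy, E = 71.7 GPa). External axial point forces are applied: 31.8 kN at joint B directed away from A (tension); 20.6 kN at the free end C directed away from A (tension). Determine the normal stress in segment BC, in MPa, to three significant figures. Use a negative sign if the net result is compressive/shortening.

26.9 MPa

Internal axial forces (sectioning from the free end, tension +): N_BC = 20.6 kN, N_AB = 52.4 kN.
A_BC = 765 mm².
σ_BC = N_BC/A_BC = 20600/765 = 26.93 MPa.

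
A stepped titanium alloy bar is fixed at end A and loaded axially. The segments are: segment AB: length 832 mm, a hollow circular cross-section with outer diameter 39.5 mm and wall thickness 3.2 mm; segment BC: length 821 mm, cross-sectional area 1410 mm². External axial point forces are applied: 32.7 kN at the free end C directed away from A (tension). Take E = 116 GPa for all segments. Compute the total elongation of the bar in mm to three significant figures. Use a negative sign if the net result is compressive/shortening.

Internal axial forces (sectioning from the free end, tension +): N_BC = 32.7 kN, N_AB = 32.7 kN.
A_AB = 364.9 mm².
δ_AB = 32700·832/(364.9·116000) = 0.6427 mm
δ_BC = 32700·821/(1410·116000) = 0.1641 mm
δ = Σδ_i = 0.8068 mm.

0.807 mm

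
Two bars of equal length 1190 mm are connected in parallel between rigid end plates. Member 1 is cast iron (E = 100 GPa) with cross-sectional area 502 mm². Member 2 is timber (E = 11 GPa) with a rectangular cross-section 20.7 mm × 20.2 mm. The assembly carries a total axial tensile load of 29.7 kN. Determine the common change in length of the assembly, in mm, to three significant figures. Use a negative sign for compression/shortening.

A_2 = 418.1 mm².
Equal strain + equilibrium ⇒ each member carries load in proportion to AE: A₁E₁ = 50200000 N, A₂E₂ = 4600000 N, ΣAE = 54800000 N.
δ = PL/ΣAE = 29700·1190/54800000 = 0.645 mm.

0.645 mm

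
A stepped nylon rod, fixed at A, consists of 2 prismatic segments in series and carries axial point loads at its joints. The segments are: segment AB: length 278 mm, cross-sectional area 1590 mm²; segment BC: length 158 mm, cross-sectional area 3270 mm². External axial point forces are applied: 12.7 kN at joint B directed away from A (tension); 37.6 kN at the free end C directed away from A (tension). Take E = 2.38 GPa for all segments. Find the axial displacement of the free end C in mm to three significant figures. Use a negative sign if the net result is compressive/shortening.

4.46 mm

Internal axial forces (sectioning from the free end, tension +): N_BC = 37.6 kN, N_AB = 50.3 kN.
δ_AB = 50300·278/(1590·2380) = 3.695 mm
δ_BC = 37600·158/(3270·2380) = 0.7633 mm
δ = Σδ_i = 4.459 mm.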